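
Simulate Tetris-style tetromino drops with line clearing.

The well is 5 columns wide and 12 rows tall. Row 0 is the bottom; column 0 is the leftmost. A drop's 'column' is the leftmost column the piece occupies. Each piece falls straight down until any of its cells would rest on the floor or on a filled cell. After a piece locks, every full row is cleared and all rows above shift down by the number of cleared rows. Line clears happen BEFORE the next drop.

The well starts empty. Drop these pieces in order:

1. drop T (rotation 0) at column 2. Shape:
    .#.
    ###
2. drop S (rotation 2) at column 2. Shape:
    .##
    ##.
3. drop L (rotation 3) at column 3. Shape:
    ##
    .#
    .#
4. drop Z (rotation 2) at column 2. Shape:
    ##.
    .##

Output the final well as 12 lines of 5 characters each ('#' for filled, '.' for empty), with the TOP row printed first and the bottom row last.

Drop 1: T rot0 at col 2 lands with bottom-row=0; cleared 0 line(s) (total 0); column heights now [0 0 1 2 1], max=2
Drop 2: S rot2 at col 2 lands with bottom-row=2; cleared 0 line(s) (total 0); column heights now [0 0 3 4 4], max=4
Drop 3: L rot3 at col 3 lands with bottom-row=4; cleared 0 line(s) (total 0); column heights now [0 0 3 7 7], max=7
Drop 4: Z rot2 at col 2 lands with bottom-row=7; cleared 0 line(s) (total 0); column heights now [0 0 9 9 8], max=9

Answer: .....
.....
.....
..##.
...##
...##
....#
....#
...##
..##.
...#.
..###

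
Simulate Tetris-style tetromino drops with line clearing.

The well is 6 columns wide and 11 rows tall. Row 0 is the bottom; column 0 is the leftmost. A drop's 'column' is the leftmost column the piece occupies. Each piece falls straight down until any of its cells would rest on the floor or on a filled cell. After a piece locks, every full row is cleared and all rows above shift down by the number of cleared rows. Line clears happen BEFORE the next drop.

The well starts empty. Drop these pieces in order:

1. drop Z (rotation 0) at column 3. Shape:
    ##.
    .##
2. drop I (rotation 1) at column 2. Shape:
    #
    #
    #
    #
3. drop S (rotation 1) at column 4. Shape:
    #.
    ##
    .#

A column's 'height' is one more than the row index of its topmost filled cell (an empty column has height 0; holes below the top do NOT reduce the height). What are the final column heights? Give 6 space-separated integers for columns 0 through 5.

Answer: 0 0 4 2 4 3

Derivation:
Drop 1: Z rot0 at col 3 lands with bottom-row=0; cleared 0 line(s) (total 0); column heights now [0 0 0 2 2 1], max=2
Drop 2: I rot1 at col 2 lands with bottom-row=0; cleared 0 line(s) (total 0); column heights now [0 0 4 2 2 1], max=4
Drop 3: S rot1 at col 4 lands with bottom-row=1; cleared 0 line(s) (total 0); column heights now [0 0 4 2 4 3], max=4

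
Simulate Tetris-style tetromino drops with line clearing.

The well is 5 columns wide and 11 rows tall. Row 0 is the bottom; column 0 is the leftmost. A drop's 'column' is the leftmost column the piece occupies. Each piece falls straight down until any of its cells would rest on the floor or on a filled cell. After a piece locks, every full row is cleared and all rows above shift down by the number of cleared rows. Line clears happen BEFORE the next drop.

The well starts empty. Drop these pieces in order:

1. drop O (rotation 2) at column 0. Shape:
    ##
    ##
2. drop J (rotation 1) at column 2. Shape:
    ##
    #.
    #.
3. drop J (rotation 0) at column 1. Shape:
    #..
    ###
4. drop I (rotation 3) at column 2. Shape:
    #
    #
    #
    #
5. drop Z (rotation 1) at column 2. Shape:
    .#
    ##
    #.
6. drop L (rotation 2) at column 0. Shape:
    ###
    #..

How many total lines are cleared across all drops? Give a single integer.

Drop 1: O rot2 at col 0 lands with bottom-row=0; cleared 0 line(s) (total 0); column heights now [2 2 0 0 0], max=2
Drop 2: J rot1 at col 2 lands with bottom-row=0; cleared 0 line(s) (total 0); column heights now [2 2 3 3 0], max=3
Drop 3: J rot0 at col 1 lands with bottom-row=3; cleared 0 line(s) (total 0); column heights now [2 5 4 4 0], max=5
Drop 4: I rot3 at col 2 lands with bottom-row=4; cleared 0 line(s) (total 0); column heights now [2 5 8 4 0], max=8
Drop 5: Z rot1 at col 2 lands with bottom-row=8; cleared 0 line(s) (total 0); column heights now [2 5 10 11 0], max=11
Drop 6: L rot2 at col 0 lands with bottom-row=9; cleared 0 line(s) (total 0); column heights now [11 11 11 11 0], max=11

Answer: 0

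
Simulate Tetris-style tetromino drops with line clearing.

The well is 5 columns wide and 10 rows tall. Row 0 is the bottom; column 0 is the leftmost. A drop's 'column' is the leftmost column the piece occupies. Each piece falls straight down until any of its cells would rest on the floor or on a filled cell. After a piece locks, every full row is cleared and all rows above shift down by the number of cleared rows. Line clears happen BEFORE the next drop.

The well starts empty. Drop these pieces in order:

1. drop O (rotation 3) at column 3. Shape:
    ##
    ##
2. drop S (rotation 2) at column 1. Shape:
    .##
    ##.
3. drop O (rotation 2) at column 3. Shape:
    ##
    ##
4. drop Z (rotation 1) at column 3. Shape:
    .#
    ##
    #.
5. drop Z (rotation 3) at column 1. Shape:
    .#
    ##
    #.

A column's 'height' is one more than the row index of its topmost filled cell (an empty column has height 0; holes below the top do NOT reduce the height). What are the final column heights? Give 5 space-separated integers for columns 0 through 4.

Drop 1: O rot3 at col 3 lands with bottom-row=0; cleared 0 line(s) (total 0); column heights now [0 0 0 2 2], max=2
Drop 2: S rot2 at col 1 lands with bottom-row=1; cleared 0 line(s) (total 0); column heights now [0 2 3 3 2], max=3
Drop 3: O rot2 at col 3 lands with bottom-row=3; cleared 0 line(s) (total 0); column heights now [0 2 3 5 5], max=5
Drop 4: Z rot1 at col 3 lands with bottom-row=5; cleared 0 line(s) (total 0); column heights now [0 2 3 7 8], max=8
Drop 5: Z rot3 at col 1 lands with bottom-row=2; cleared 0 line(s) (total 0); column heights now [0 4 5 7 8], max=8

Answer: 0 4 5 7 8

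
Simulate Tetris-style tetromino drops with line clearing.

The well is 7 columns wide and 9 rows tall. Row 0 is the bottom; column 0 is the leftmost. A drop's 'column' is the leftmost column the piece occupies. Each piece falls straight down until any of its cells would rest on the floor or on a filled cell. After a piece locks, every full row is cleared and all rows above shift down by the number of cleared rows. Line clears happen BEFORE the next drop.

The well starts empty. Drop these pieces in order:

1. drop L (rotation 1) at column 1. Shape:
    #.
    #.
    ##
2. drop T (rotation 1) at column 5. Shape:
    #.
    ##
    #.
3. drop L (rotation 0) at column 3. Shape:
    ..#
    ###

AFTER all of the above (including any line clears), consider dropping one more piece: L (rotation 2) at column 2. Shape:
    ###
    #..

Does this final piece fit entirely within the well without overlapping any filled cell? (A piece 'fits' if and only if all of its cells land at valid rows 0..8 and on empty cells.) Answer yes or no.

Drop 1: L rot1 at col 1 lands with bottom-row=0; cleared 0 line(s) (total 0); column heights now [0 3 1 0 0 0 0], max=3
Drop 2: T rot1 at col 5 lands with bottom-row=0; cleared 0 line(s) (total 0); column heights now [0 3 1 0 0 3 2], max=3
Drop 3: L rot0 at col 3 lands with bottom-row=3; cleared 0 line(s) (total 0); column heights now [0 3 1 4 4 5 2], max=5
Test piece L rot2 at col 2 (width 3): heights before test = [0 3 1 4 4 5 2]; fits = True

Answer: yes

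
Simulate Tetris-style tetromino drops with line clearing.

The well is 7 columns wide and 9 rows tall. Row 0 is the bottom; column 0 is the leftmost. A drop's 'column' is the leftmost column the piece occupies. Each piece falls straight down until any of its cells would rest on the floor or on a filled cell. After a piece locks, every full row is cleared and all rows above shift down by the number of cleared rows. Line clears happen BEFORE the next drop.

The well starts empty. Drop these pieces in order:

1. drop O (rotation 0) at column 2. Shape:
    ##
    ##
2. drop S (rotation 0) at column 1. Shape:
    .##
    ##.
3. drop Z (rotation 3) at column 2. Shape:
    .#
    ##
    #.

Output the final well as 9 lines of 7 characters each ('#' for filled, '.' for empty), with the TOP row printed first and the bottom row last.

Answer: .......
.......
...#...
..##...
..#....
..##...
.##....
..##...
..##...

Derivation:
Drop 1: O rot0 at col 2 lands with bottom-row=0; cleared 0 line(s) (total 0); column heights now [0 0 2 2 0 0 0], max=2
Drop 2: S rot0 at col 1 lands with bottom-row=2; cleared 0 line(s) (total 0); column heights now [0 3 4 4 0 0 0], max=4
Drop 3: Z rot3 at col 2 lands with bottom-row=4; cleared 0 line(s) (total 0); column heights now [0 3 6 7 0 0 0], max=7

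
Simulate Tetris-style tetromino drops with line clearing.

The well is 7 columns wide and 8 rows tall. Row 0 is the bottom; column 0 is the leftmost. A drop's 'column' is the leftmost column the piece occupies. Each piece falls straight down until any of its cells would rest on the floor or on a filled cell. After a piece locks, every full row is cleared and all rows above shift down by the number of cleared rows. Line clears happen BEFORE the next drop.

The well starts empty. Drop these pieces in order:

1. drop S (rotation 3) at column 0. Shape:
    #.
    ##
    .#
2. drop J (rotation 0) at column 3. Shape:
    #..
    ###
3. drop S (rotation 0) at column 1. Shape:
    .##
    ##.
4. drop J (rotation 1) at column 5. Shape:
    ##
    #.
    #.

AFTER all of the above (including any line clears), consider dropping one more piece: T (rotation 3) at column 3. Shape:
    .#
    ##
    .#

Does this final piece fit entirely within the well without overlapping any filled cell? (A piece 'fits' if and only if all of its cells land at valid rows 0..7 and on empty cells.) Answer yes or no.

Drop 1: S rot3 at col 0 lands with bottom-row=0; cleared 0 line(s) (total 0); column heights now [3 2 0 0 0 0 0], max=3
Drop 2: J rot0 at col 3 lands with bottom-row=0; cleared 0 line(s) (total 0); column heights now [3 2 0 2 1 1 0], max=3
Drop 3: S rot0 at col 1 lands with bottom-row=2; cleared 0 line(s) (total 0); column heights now [3 3 4 4 1 1 0], max=4
Drop 4: J rot1 at col 5 lands with bottom-row=1; cleared 0 line(s) (total 0); column heights now [3 3 4 4 1 4 4], max=4
Test piece T rot3 at col 3 (width 2): heights before test = [3 3 4 4 1 4 4]; fits = True

Answer: yes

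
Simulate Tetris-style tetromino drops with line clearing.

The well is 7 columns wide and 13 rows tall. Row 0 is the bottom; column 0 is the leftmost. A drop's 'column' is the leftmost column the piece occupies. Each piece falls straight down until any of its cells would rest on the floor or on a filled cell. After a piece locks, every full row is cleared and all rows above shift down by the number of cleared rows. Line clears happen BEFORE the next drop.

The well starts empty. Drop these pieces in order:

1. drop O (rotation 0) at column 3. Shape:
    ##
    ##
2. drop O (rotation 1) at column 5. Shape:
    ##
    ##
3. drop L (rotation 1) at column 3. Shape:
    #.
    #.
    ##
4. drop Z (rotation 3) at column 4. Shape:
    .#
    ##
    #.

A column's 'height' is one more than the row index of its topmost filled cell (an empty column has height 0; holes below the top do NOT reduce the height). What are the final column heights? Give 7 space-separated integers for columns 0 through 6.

Drop 1: O rot0 at col 3 lands with bottom-row=0; cleared 0 line(s) (total 0); column heights now [0 0 0 2 2 0 0], max=2
Drop 2: O rot1 at col 5 lands with bottom-row=0; cleared 0 line(s) (total 0); column heights now [0 0 0 2 2 2 2], max=2
Drop 3: L rot1 at col 3 lands with bottom-row=2; cleared 0 line(s) (total 0); column heights now [0 0 0 5 3 2 2], max=5
Drop 4: Z rot3 at col 4 lands with bottom-row=3; cleared 0 line(s) (total 0); column heights now [0 0 0 5 5 6 2], max=6

Answer: 0 0 0 5 5 6 2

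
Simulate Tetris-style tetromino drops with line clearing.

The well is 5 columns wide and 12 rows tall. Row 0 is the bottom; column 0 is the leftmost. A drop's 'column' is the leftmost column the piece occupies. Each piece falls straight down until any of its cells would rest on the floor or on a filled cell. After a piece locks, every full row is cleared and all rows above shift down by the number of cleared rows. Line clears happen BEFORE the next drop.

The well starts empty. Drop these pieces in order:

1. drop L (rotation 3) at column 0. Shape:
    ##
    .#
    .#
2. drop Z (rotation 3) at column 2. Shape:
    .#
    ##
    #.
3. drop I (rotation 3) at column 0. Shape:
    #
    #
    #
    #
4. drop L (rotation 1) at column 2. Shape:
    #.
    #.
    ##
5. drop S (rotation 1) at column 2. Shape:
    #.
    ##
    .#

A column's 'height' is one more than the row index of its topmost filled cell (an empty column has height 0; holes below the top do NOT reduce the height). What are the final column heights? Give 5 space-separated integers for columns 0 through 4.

Answer: 7 3 8 7 0

Derivation:
Drop 1: L rot3 at col 0 lands with bottom-row=0; cleared 0 line(s) (total 0); column heights now [3 3 0 0 0], max=3
Drop 2: Z rot3 at col 2 lands with bottom-row=0; cleared 0 line(s) (total 0); column heights now [3 3 2 3 0], max=3
Drop 3: I rot3 at col 0 lands with bottom-row=3; cleared 0 line(s) (total 0); column heights now [7 3 2 3 0], max=7
Drop 4: L rot1 at col 2 lands with bottom-row=3; cleared 0 line(s) (total 0); column heights now [7 3 6 4 0], max=7
Drop 5: S rot1 at col 2 lands with bottom-row=5; cleared 0 line(s) (total 0); column heights now [7 3 8 7 0], max=8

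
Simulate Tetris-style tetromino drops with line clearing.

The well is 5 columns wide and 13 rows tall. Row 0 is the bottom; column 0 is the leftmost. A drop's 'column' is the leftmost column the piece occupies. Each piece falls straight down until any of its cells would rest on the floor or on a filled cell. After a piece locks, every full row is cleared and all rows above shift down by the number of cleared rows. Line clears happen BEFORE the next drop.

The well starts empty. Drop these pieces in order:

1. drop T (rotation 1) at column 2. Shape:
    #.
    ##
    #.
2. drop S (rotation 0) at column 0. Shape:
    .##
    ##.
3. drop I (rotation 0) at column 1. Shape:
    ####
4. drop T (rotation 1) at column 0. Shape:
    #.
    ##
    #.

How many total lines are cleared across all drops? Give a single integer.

Answer: 1

Derivation:
Drop 1: T rot1 at col 2 lands with bottom-row=0; cleared 0 line(s) (total 0); column heights now [0 0 3 2 0], max=3
Drop 2: S rot0 at col 0 lands with bottom-row=2; cleared 0 line(s) (total 0); column heights now [3 4 4 2 0], max=4
Drop 3: I rot0 at col 1 lands with bottom-row=4; cleared 0 line(s) (total 0); column heights now [3 5 5 5 5], max=5
Drop 4: T rot1 at col 0 lands with bottom-row=4; cleared 1 line(s) (total 1); column heights now [6 5 4 2 0], max=6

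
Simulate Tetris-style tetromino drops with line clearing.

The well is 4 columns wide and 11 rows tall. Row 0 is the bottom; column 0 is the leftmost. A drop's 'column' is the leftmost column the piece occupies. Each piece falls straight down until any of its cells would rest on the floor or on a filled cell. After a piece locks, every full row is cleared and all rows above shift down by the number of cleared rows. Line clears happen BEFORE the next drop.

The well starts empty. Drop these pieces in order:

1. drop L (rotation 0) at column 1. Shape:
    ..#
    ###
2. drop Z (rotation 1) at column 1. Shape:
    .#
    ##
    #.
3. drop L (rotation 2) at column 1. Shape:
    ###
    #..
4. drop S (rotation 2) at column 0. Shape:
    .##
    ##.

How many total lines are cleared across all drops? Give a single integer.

Drop 1: L rot0 at col 1 lands with bottom-row=0; cleared 0 line(s) (total 0); column heights now [0 1 1 2], max=2
Drop 2: Z rot1 at col 1 lands with bottom-row=1; cleared 0 line(s) (total 0); column heights now [0 3 4 2], max=4
Drop 3: L rot2 at col 1 lands with bottom-row=3; cleared 0 line(s) (total 0); column heights now [0 5 5 5], max=5
Drop 4: S rot2 at col 0 lands with bottom-row=5; cleared 0 line(s) (total 0); column heights now [6 7 7 5], max=7

Answer: 0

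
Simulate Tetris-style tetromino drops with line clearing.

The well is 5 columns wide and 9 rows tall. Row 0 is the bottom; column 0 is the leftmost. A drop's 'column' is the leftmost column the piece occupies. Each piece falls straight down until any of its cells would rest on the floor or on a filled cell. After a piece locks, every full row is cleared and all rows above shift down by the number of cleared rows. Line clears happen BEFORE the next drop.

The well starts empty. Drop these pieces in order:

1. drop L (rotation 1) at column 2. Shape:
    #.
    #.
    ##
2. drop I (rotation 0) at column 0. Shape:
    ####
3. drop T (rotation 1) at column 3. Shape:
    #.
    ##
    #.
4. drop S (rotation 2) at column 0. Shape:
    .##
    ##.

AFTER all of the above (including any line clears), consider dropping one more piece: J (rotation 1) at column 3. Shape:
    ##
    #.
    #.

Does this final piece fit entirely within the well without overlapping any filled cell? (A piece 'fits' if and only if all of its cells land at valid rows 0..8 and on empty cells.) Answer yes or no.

Drop 1: L rot1 at col 2 lands with bottom-row=0; cleared 0 line(s) (total 0); column heights now [0 0 3 1 0], max=3
Drop 2: I rot0 at col 0 lands with bottom-row=3; cleared 0 line(s) (total 0); column heights now [4 4 4 4 0], max=4
Drop 3: T rot1 at col 3 lands with bottom-row=4; cleared 0 line(s) (total 0); column heights now [4 4 4 7 6], max=7
Drop 4: S rot2 at col 0 lands with bottom-row=4; cleared 0 line(s) (total 0); column heights now [5 6 6 7 6], max=7
Test piece J rot1 at col 3 (width 2): heights before test = [5 6 6 7 6]; fits = False

Answer: no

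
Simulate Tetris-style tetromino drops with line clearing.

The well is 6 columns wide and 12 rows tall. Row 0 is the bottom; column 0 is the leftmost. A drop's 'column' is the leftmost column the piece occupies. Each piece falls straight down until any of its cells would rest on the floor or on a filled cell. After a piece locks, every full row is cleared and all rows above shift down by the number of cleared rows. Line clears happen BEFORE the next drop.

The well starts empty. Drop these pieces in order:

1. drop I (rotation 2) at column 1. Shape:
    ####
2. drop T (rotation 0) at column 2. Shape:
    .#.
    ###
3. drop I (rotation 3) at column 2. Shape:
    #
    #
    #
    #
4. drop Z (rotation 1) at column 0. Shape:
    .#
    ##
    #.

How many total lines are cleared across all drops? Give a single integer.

Answer: 0

Derivation:
Drop 1: I rot2 at col 1 lands with bottom-row=0; cleared 0 line(s) (total 0); column heights now [0 1 1 1 1 0], max=1
Drop 2: T rot0 at col 2 lands with bottom-row=1; cleared 0 line(s) (total 0); column heights now [0 1 2 3 2 0], max=3
Drop 3: I rot3 at col 2 lands with bottom-row=2; cleared 0 line(s) (total 0); column heights now [0 1 6 3 2 0], max=6
Drop 4: Z rot1 at col 0 lands with bottom-row=0; cleared 0 line(s) (total 0); column heights now [2 3 6 3 2 0], max=6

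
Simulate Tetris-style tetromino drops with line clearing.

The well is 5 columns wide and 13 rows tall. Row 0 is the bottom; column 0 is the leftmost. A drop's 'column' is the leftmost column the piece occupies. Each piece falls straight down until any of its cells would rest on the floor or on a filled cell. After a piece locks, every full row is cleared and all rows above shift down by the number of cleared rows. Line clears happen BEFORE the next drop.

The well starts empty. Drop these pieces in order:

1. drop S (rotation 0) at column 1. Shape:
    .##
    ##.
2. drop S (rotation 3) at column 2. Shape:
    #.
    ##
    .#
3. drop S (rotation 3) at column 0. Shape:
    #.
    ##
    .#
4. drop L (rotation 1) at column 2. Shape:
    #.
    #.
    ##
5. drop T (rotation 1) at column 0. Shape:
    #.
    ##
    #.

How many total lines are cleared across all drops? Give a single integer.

Drop 1: S rot0 at col 1 lands with bottom-row=0; cleared 0 line(s) (total 0); column heights now [0 1 2 2 0], max=2
Drop 2: S rot3 at col 2 lands with bottom-row=2; cleared 0 line(s) (total 0); column heights now [0 1 5 4 0], max=5
Drop 3: S rot3 at col 0 lands with bottom-row=1; cleared 0 line(s) (total 0); column heights now [4 3 5 4 0], max=5
Drop 4: L rot1 at col 2 lands with bottom-row=5; cleared 0 line(s) (total 0); column heights now [4 3 8 6 0], max=8
Drop 5: T rot1 at col 0 lands with bottom-row=4; cleared 0 line(s) (total 0); column heights now [7 6 8 6 0], max=8

Answer: 0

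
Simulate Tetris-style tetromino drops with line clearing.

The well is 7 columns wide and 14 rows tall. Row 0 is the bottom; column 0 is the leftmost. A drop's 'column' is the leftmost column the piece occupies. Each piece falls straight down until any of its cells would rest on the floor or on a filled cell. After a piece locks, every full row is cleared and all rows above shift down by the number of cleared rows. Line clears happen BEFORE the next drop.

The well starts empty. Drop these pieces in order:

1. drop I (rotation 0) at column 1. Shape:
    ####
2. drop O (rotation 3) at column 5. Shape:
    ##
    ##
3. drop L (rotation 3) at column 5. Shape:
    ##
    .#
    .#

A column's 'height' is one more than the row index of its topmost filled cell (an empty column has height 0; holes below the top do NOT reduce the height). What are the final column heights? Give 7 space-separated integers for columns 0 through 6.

Answer: 0 1 1 1 1 5 5

Derivation:
Drop 1: I rot0 at col 1 lands with bottom-row=0; cleared 0 line(s) (total 0); column heights now [0 1 1 1 1 0 0], max=1
Drop 2: O rot3 at col 5 lands with bottom-row=0; cleared 0 line(s) (total 0); column heights now [0 1 1 1 1 2 2], max=2
Drop 3: L rot3 at col 5 lands with bottom-row=2; cleared 0 line(s) (total 0); column heights now [0 1 1 1 1 5 5], max=5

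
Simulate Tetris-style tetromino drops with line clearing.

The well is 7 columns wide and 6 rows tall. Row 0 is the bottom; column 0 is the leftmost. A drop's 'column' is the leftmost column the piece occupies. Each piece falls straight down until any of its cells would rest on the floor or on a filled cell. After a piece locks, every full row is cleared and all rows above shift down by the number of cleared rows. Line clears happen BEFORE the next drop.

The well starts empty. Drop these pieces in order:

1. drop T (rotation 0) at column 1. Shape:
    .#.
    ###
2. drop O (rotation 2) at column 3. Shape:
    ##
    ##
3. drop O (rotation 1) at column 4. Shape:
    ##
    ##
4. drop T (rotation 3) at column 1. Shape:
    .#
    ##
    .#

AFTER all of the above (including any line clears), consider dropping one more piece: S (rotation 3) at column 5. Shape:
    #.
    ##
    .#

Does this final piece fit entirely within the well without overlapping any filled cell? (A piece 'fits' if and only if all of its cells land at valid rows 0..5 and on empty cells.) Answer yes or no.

Drop 1: T rot0 at col 1 lands with bottom-row=0; cleared 0 line(s) (total 0); column heights now [0 1 2 1 0 0 0], max=2
Drop 2: O rot2 at col 3 lands with bottom-row=1; cleared 0 line(s) (total 0); column heights now [0 1 2 3 3 0 0], max=3
Drop 3: O rot1 at col 4 lands with bottom-row=3; cleared 0 line(s) (total 0); column heights now [0 1 2 3 5 5 0], max=5
Drop 4: T rot3 at col 1 lands with bottom-row=2; cleared 0 line(s) (total 0); column heights now [0 4 5 3 5 5 0], max=5
Test piece S rot3 at col 5 (width 2): heights before test = [0 4 5 3 5 5 0]; fits = False

Answer: no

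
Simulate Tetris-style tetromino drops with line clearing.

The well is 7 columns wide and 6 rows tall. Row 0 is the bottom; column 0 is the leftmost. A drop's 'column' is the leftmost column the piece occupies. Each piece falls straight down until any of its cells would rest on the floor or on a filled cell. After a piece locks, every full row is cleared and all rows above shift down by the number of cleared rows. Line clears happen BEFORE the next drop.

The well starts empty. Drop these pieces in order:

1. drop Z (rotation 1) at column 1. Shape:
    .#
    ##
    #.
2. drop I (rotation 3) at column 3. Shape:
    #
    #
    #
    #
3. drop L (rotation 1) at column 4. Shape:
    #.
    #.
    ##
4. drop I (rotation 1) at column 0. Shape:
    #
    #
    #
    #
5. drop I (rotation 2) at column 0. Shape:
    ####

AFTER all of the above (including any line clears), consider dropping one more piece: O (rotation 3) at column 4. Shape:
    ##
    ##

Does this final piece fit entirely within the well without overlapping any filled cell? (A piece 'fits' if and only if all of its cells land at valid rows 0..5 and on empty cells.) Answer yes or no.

Answer: yes

Derivation:
Drop 1: Z rot1 at col 1 lands with bottom-row=0; cleared 0 line(s) (total 0); column heights now [0 2 3 0 0 0 0], max=3
Drop 2: I rot3 at col 3 lands with bottom-row=0; cleared 0 line(s) (total 0); column heights now [0 2 3 4 0 0 0], max=4
Drop 3: L rot1 at col 4 lands with bottom-row=0; cleared 0 line(s) (total 0); column heights now [0 2 3 4 3 1 0], max=4
Drop 4: I rot1 at col 0 lands with bottom-row=0; cleared 0 line(s) (total 0); column heights now [4 2 3 4 3 1 0], max=4
Drop 5: I rot2 at col 0 lands with bottom-row=4; cleared 0 line(s) (total 0); column heights now [5 5 5 5 3 1 0], max=5
Test piece O rot3 at col 4 (width 2): heights before test = [5 5 5 5 3 1 0]; fits = True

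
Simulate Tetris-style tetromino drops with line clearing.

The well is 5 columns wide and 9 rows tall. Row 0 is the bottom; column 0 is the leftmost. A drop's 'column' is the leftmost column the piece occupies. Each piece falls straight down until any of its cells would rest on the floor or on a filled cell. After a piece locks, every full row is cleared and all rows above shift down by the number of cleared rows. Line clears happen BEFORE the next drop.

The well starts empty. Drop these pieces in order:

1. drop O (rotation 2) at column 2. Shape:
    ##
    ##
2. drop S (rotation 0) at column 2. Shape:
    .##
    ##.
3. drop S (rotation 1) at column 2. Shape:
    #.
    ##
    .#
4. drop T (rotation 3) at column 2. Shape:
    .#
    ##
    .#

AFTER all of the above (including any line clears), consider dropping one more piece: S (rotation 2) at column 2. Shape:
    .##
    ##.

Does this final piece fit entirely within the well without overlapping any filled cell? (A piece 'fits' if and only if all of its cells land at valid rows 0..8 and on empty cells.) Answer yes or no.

Drop 1: O rot2 at col 2 lands with bottom-row=0; cleared 0 line(s) (total 0); column heights now [0 0 2 2 0], max=2
Drop 2: S rot0 at col 2 lands with bottom-row=2; cleared 0 line(s) (total 0); column heights now [0 0 3 4 4], max=4
Drop 3: S rot1 at col 2 lands with bottom-row=4; cleared 0 line(s) (total 0); column heights now [0 0 7 6 4], max=7
Drop 4: T rot3 at col 2 lands with bottom-row=6; cleared 0 line(s) (total 0); column heights now [0 0 8 9 4], max=9
Test piece S rot2 at col 2 (width 3): heights before test = [0 0 8 9 4]; fits = False

Answer: no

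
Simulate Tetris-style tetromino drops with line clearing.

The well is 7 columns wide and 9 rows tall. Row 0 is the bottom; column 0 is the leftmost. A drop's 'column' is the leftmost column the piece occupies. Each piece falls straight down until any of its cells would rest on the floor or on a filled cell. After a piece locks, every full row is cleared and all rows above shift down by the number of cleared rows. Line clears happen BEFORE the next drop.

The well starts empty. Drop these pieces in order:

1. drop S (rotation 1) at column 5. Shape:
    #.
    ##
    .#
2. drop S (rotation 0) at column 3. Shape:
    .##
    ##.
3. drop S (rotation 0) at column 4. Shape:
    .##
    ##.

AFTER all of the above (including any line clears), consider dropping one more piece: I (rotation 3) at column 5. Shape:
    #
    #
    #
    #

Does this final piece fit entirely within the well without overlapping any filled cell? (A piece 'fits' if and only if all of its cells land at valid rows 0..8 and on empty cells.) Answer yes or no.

Drop 1: S rot1 at col 5 lands with bottom-row=0; cleared 0 line(s) (total 0); column heights now [0 0 0 0 0 3 2], max=3
Drop 2: S rot0 at col 3 lands with bottom-row=2; cleared 0 line(s) (total 0); column heights now [0 0 0 3 4 4 2], max=4
Drop 3: S rot0 at col 4 lands with bottom-row=4; cleared 0 line(s) (total 0); column heights now [0 0 0 3 5 6 6], max=6
Test piece I rot3 at col 5 (width 1): heights before test = [0 0 0 3 5 6 6]; fits = False

Answer: no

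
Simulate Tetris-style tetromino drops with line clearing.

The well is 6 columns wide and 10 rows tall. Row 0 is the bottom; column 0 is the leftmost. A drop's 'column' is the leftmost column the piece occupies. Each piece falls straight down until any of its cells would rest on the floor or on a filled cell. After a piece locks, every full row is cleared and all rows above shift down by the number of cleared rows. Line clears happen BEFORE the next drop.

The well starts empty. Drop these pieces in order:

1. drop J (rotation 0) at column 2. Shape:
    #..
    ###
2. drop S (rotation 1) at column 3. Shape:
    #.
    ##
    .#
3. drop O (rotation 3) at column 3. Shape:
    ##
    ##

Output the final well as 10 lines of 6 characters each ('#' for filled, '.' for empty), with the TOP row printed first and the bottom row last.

Answer: ......
......
......
......
...##.
...##.
...#..
...##.
..#.#.
..###.

Derivation:
Drop 1: J rot0 at col 2 lands with bottom-row=0; cleared 0 line(s) (total 0); column heights now [0 0 2 1 1 0], max=2
Drop 2: S rot1 at col 3 lands with bottom-row=1; cleared 0 line(s) (total 0); column heights now [0 0 2 4 3 0], max=4
Drop 3: O rot3 at col 3 lands with bottom-row=4; cleared 0 line(s) (total 0); column heights now [0 0 2 6 6 0], max=6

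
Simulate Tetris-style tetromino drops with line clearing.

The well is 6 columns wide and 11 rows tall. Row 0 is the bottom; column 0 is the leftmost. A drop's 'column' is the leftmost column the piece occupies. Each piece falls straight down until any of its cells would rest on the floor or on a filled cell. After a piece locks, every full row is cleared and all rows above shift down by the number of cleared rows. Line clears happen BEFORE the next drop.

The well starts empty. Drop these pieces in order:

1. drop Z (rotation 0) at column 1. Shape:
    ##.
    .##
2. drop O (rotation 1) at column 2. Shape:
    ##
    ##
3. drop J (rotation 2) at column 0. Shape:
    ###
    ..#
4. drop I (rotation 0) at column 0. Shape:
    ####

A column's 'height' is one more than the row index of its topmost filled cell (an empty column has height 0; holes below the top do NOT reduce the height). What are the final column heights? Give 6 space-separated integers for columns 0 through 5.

Answer: 7 7 7 7 0 0

Derivation:
Drop 1: Z rot0 at col 1 lands with bottom-row=0; cleared 0 line(s) (total 0); column heights now [0 2 2 1 0 0], max=2
Drop 2: O rot1 at col 2 lands with bottom-row=2; cleared 0 line(s) (total 0); column heights now [0 2 4 4 0 0], max=4
Drop 3: J rot2 at col 0 lands with bottom-row=4; cleared 0 line(s) (total 0); column heights now [6 6 6 4 0 0], max=6
Drop 4: I rot0 at col 0 lands with bottom-row=6; cleared 0 line(s) (total 0); column heights now [7 7 7 7 0 0], max=7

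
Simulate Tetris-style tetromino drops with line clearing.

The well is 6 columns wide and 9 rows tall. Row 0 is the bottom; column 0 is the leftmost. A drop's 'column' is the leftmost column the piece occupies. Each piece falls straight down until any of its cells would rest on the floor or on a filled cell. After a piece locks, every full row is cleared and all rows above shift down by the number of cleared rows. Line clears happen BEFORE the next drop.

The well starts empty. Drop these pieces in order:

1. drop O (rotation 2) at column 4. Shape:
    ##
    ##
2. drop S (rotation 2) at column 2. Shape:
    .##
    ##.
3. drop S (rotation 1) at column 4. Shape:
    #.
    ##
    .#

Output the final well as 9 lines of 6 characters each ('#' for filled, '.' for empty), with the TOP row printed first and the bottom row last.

Drop 1: O rot2 at col 4 lands with bottom-row=0; cleared 0 line(s) (total 0); column heights now [0 0 0 0 2 2], max=2
Drop 2: S rot2 at col 2 lands with bottom-row=1; cleared 0 line(s) (total 0); column heights now [0 0 2 3 3 2], max=3
Drop 3: S rot1 at col 4 lands with bottom-row=2; cleared 0 line(s) (total 0); column heights now [0 0 2 3 5 4], max=5

Answer: ......
......
......
......
....#.
....##
...###
..####
....##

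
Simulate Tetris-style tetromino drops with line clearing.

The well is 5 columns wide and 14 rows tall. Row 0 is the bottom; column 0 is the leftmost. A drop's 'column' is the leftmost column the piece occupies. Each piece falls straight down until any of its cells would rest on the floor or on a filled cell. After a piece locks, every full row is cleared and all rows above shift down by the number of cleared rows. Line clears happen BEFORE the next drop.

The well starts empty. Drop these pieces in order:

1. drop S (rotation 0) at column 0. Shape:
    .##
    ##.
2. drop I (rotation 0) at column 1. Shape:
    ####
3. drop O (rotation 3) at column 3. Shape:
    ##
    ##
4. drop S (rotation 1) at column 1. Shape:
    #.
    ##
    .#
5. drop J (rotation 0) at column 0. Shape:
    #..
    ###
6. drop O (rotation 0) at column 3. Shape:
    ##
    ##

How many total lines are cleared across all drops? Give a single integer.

Answer: 1

Derivation:
Drop 1: S rot0 at col 0 lands with bottom-row=0; cleared 0 line(s) (total 0); column heights now [1 2 2 0 0], max=2
Drop 2: I rot0 at col 1 lands with bottom-row=2; cleared 0 line(s) (total 0); column heights now [1 3 3 3 3], max=3
Drop 3: O rot3 at col 3 lands with bottom-row=3; cleared 0 line(s) (total 0); column heights now [1 3 3 5 5], max=5
Drop 4: S rot1 at col 1 lands with bottom-row=3; cleared 0 line(s) (total 0); column heights now [1 6 5 5 5], max=6
Drop 5: J rot0 at col 0 lands with bottom-row=6; cleared 0 line(s) (total 0); column heights now [8 7 7 5 5], max=8
Drop 6: O rot0 at col 3 lands with bottom-row=5; cleared 1 line(s) (total 1); column heights now [7 6 5 6 6], max=7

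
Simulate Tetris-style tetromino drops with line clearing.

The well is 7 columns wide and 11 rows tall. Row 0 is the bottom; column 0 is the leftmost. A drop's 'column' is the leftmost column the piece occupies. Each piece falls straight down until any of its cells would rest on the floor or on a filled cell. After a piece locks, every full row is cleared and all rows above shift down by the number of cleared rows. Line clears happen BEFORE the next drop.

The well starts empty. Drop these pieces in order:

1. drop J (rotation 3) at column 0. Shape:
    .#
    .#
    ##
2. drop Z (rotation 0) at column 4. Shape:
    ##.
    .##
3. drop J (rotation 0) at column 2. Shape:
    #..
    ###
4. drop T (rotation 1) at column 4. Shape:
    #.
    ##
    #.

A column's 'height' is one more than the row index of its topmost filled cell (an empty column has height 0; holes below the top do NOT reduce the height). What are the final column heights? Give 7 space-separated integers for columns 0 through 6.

Answer: 1 3 4 3 6 5 1

Derivation:
Drop 1: J rot3 at col 0 lands with bottom-row=0; cleared 0 line(s) (total 0); column heights now [1 3 0 0 0 0 0], max=3
Drop 2: Z rot0 at col 4 lands with bottom-row=0; cleared 0 line(s) (total 0); column heights now [1 3 0 0 2 2 1], max=3
Drop 3: J rot0 at col 2 lands with bottom-row=2; cleared 0 line(s) (total 0); column heights now [1 3 4 3 3 2 1], max=4
Drop 4: T rot1 at col 4 lands with bottom-row=3; cleared 0 line(s) (total 0); column heights now [1 3 4 3 6 5 1], max=6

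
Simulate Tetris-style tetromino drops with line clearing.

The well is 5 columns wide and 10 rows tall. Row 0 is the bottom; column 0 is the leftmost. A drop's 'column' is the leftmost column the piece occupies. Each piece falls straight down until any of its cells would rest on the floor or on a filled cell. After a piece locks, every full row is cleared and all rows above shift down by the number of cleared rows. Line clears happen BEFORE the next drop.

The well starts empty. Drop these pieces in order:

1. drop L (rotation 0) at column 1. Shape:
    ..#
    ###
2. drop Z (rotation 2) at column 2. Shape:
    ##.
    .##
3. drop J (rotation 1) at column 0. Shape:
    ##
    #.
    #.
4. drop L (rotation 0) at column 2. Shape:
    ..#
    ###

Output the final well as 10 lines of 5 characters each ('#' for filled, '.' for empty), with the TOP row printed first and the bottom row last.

Drop 1: L rot0 at col 1 lands with bottom-row=0; cleared 0 line(s) (total 0); column heights now [0 1 1 2 0], max=2
Drop 2: Z rot2 at col 2 lands with bottom-row=2; cleared 0 line(s) (total 0); column heights now [0 1 4 4 3], max=4
Drop 3: J rot1 at col 0 lands with bottom-row=0; cleared 0 line(s) (total 0); column heights now [3 3 4 4 3], max=4
Drop 4: L rot0 at col 2 lands with bottom-row=4; cleared 0 line(s) (total 0); column heights now [3 3 5 5 6], max=6

Answer: .....
.....
.....
.....
....#
..###
..##.
##.##
#..#.
####.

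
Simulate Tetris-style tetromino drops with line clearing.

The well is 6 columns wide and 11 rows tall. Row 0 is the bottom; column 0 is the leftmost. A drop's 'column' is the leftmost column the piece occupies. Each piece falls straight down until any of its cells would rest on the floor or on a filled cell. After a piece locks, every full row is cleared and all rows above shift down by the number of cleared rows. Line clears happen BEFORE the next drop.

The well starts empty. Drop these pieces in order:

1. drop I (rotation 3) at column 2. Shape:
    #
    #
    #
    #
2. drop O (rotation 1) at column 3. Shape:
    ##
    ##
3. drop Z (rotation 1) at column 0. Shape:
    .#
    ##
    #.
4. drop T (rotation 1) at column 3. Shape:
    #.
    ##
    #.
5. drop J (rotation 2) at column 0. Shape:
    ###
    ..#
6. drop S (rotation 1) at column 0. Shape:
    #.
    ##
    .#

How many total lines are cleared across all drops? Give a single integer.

Answer: 0

Derivation:
Drop 1: I rot3 at col 2 lands with bottom-row=0; cleared 0 line(s) (total 0); column heights now [0 0 4 0 0 0], max=4
Drop 2: O rot1 at col 3 lands with bottom-row=0; cleared 0 line(s) (total 0); column heights now [0 0 4 2 2 0], max=4
Drop 3: Z rot1 at col 0 lands with bottom-row=0; cleared 0 line(s) (total 0); column heights now [2 3 4 2 2 0], max=4
Drop 4: T rot1 at col 3 lands with bottom-row=2; cleared 0 line(s) (total 0); column heights now [2 3 4 5 4 0], max=5
Drop 5: J rot2 at col 0 lands with bottom-row=4; cleared 0 line(s) (total 0); column heights now [6 6 6 5 4 0], max=6
Drop 6: S rot1 at col 0 lands with bottom-row=6; cleared 0 line(s) (total 0); column heights now [9 8 6 5 4 0], max=9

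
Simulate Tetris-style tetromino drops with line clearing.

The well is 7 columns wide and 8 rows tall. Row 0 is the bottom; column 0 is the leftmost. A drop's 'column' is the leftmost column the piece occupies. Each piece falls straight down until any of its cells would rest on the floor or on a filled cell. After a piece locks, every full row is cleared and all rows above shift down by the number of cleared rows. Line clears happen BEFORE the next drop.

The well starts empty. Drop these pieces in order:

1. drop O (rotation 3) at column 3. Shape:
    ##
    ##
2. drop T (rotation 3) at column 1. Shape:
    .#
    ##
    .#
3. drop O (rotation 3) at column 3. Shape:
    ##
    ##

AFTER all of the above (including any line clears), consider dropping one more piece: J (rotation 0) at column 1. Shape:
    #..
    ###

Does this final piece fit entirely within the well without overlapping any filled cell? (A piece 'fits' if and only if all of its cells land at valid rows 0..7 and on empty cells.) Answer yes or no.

Answer: yes

Derivation:
Drop 1: O rot3 at col 3 lands with bottom-row=0; cleared 0 line(s) (total 0); column heights now [0 0 0 2 2 0 0], max=2
Drop 2: T rot3 at col 1 lands with bottom-row=0; cleared 0 line(s) (total 0); column heights now [0 2 3 2 2 0 0], max=3
Drop 3: O rot3 at col 3 lands with bottom-row=2; cleared 0 line(s) (total 0); column heights now [0 2 3 4 4 0 0], max=4
Test piece J rot0 at col 1 (width 3): heights before test = [0 2 3 4 4 0 0]; fits = True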